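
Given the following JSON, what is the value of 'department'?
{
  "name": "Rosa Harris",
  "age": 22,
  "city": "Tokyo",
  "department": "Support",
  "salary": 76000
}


Looking up field 'department'
Value: Support

Support


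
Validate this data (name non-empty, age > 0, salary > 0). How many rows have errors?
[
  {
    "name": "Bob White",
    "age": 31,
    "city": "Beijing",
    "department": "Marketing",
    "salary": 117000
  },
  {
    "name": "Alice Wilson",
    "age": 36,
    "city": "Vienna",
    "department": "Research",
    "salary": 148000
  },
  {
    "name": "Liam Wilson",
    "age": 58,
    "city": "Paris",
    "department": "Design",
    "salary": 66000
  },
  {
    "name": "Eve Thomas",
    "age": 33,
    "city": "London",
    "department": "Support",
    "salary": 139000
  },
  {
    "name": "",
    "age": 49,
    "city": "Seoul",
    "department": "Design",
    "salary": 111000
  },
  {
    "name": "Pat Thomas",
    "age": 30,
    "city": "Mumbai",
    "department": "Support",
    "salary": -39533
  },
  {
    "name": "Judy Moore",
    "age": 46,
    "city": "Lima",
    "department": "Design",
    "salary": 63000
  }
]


Validating 7 records:
Rules: name non-empty, age > 0, salary > 0

  Row 1 (Bob White): OK
  Row 2 (Alice Wilson): OK
  Row 3 (Liam Wilson): OK
  Row 4 (Eve Thomas): OK
  Row 5 (???): empty name
  Row 6 (Pat Thomas): negative salary: -39533
  Row 7 (Judy Moore): OK

Total errors: 2

2 errors


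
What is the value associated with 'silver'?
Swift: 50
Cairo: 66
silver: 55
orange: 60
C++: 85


Looking up key 'silver'
Value: 55

55


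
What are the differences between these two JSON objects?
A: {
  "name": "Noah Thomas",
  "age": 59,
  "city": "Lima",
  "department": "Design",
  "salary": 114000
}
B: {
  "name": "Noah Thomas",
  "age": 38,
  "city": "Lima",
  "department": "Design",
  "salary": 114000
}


Comparing each field (in key order):
  name: same
  age: DIFFERENT
  city: same
  department: same
  salary: same
Differences:
  age: 59 -> 38

1 field(s) changed

1 change: age


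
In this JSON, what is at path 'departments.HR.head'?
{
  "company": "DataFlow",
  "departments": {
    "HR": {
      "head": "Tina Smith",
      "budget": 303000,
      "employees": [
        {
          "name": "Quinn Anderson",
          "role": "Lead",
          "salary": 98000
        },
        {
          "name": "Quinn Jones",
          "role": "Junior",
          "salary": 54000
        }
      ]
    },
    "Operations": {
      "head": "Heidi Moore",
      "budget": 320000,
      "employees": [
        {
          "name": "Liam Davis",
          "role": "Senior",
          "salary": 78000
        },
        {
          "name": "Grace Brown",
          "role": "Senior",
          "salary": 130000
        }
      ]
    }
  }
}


Path: departments.HR.head

Navigate:
  -> departments
  -> HR
  -> head = 'Tina Smith'

Tina Smith


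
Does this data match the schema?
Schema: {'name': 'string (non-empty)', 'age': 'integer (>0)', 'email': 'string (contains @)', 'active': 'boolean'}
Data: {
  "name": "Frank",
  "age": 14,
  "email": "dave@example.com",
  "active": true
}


Validating each field against schema:
  name: OK (non-empty string)
  age: OK (positive integer)
  email: OK (string with @)
  active: OK (boolean)

Result: VALID

VALID


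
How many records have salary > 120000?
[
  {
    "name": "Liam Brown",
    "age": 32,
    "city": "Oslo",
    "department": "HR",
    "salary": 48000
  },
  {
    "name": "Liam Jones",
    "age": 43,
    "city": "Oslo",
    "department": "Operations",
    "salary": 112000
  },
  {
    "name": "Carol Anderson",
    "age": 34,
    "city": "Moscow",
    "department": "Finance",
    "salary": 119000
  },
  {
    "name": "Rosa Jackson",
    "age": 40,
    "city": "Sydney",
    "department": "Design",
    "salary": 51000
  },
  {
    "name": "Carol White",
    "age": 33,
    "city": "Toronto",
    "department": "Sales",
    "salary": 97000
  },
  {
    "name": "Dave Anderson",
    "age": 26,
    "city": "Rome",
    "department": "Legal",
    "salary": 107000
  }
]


Data: 6 records
Condition: salary > 120000

Checking each record:
  Liam Brown: 48000
  Liam Jones: 112000
  Carol Anderson: 119000
  Rosa Jackson: 51000
  Carol White: 97000
  Dave Anderson: 107000

Count: 0

0


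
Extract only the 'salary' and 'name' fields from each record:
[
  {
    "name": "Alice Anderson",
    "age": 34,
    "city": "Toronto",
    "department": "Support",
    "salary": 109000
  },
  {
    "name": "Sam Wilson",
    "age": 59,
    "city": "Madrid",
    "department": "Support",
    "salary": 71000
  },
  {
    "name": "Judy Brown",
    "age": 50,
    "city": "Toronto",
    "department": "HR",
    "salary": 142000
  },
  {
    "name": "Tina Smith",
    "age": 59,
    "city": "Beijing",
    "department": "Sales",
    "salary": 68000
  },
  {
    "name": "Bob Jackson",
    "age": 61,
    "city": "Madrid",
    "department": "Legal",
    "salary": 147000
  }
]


Original: 5 records with fields: name, age, city, department, salary
Keep: ['salary', 'name']
Drop: ['age', 'city', 'department']
Result: 5 records, 2 fields each

[
  {
    "salary": 109000,
    "name": "Alice Anderson"
  },
  {
    "salary": 71000,
    "name": "Sam Wilson"
  },
  {
    "salary": 142000,
    "name": "Judy Brown"
  },
  {
    "salary": 68000,
    "name": "Tina Smith"
  },
  {
    "salary": 147000,
    "name": "Bob Jackson"
  }
]


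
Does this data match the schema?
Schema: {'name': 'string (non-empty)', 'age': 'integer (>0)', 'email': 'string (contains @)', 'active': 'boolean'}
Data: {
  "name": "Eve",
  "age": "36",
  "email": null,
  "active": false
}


Validating each field against schema:
  name: OK (non-empty string)
  age: FAIL ("36" is not an integer)
  email: FAIL (null is not a string)
  active: OK (boolean)

Result: INVALID (2 errors: age, email)

INVALID (2 errors: age, email)


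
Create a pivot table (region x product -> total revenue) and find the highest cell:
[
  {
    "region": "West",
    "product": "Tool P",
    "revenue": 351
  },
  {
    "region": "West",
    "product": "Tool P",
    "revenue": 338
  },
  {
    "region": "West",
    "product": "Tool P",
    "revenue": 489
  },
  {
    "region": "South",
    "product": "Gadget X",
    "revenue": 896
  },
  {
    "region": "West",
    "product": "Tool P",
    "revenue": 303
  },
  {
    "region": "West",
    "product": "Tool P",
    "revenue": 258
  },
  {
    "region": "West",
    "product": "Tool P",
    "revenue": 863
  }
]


Pivot: region (rows) x product (columns) -> total revenue

     Gadget X      Tool P      
South          896             0  
West             0          2602  

Highest: West / Tool P = $2602

West / Tool P = $2602


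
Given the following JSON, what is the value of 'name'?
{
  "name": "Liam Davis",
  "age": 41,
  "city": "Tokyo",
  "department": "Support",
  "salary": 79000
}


Looking up field 'name'
Value: Liam Davis

Liam Davis


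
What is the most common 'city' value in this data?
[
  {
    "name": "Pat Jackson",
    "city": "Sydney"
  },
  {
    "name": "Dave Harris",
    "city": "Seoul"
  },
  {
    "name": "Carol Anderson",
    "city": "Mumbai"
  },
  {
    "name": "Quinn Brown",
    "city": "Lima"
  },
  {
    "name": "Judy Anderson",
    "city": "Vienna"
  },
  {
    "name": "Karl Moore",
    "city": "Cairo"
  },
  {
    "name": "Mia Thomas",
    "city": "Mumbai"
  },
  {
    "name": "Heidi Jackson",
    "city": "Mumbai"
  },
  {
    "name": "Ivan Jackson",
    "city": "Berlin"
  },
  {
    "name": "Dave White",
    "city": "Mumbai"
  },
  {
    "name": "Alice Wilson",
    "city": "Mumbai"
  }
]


Counting 'city' values across 11 records:

  Mumbai: 5 #####
  Sydney: 1 #
  Seoul: 1 #
  Lima: 1 #
  Vienna: 1 #
  Cairo: 1 #
  Berlin: 1 #

Most common: Mumbai (5 times)

Mumbai (5 times)


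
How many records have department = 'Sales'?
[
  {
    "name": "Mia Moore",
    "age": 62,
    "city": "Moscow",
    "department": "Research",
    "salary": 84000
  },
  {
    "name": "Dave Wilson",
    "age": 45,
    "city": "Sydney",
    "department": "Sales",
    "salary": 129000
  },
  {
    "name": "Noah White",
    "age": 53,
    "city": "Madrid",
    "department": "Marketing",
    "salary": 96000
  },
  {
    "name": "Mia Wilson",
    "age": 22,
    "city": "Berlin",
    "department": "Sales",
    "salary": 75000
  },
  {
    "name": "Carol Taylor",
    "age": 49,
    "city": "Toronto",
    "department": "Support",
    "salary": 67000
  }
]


Data: 5 records
Condition: department = 'Sales'

Checking each record:
  Mia Moore: Research
  Dave Wilson: Sales MATCH
  Noah White: Marketing
  Mia Wilson: Sales MATCH
  Carol Taylor: Support

Count: 2

2


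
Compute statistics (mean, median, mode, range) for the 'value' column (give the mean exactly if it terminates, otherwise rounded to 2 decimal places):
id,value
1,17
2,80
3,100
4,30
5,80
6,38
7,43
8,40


Data: [17, 80, 100, 30, 80, 38, 43, 40]
Count: 8
Sum: 428
Mean: 428/8 = 53.5
Sorted: [17, 30, 38, 40, 43, 80, 80, 100]
Median: 41.5
Mode: 80 (2 times)
Range: 100 - 17 = 83
Min: 17, Max: 100

mean=53.5, median=41.5, mode=80, range=83


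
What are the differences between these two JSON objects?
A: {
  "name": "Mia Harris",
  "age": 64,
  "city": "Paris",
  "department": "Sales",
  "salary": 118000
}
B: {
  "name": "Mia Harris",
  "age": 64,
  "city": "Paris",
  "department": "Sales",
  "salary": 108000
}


Comparing each field (in key order):
  name: same
  age: same
  city: same
  department: same
  salary: DIFFERENT
Differences:
  salary: 118000 -> 108000

1 field(s) changed

1 change: salary


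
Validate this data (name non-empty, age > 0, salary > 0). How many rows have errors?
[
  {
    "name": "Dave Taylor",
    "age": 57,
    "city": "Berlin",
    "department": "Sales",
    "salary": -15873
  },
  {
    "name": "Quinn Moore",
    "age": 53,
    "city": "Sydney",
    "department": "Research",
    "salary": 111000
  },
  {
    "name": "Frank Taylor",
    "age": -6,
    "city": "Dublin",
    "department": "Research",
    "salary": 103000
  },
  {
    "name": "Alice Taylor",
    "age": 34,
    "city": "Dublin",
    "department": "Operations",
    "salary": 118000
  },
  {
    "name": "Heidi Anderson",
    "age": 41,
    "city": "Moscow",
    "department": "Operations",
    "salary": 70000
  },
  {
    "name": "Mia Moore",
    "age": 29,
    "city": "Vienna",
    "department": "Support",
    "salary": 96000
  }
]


Validating 6 records:
Rules: name non-empty, age > 0, salary > 0

  Row 1 (Dave Taylor): negative salary: -15873
  Row 2 (Quinn Moore): OK
  Row 3 (Frank Taylor): negative age: -6
  Row 4 (Alice Taylor): OK
  Row 5 (Heidi Anderson): OK
  Row 6 (Mia Moore): OK

Total errors: 2

2 errors


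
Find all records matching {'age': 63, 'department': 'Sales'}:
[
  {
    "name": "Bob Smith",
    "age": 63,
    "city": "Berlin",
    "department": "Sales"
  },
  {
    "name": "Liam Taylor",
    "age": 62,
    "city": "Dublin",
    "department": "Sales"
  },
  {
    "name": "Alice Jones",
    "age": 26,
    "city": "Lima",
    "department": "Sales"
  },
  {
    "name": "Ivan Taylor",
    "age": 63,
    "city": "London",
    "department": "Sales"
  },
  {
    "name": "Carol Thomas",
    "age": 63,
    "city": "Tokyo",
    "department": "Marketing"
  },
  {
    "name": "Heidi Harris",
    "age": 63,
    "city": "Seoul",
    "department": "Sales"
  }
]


Search criteria: {'age': 63, 'department': 'Sales'}

Checking 6 records:
  Bob Smith: {age: 63, department: Sales} <-- MATCH
  Liam Taylor: {age: 62, department: Sales}
  Alice Jones: {age: 26, department: Sales}
  Ivan Taylor: {age: 63, department: Sales} <-- MATCH
  Carol Thomas: {age: 63, department: Marketing}
  Heidi Harris: {age: 63, department: Sales} <-- MATCH

Matches: ["Bob Smith", "Ivan Taylor", "Heidi Harris"]

["Bob Smith", "Ivan Taylor", "Heidi Harris"]


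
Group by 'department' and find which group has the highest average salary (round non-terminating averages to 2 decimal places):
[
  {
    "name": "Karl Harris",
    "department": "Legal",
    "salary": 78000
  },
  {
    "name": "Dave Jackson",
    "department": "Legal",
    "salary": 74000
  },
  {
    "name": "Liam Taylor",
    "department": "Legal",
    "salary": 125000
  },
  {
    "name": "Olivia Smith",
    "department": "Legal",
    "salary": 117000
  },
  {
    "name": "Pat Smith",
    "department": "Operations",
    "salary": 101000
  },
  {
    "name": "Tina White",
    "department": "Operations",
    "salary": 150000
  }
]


Group by: department

Groups:
  Legal: 4 people, avg salary = 394000/4 = $98500
  Operations: 2 people, avg salary = 251000/2 = $125500

Highest average salary: Operations ($125500)

Operations ($125500)


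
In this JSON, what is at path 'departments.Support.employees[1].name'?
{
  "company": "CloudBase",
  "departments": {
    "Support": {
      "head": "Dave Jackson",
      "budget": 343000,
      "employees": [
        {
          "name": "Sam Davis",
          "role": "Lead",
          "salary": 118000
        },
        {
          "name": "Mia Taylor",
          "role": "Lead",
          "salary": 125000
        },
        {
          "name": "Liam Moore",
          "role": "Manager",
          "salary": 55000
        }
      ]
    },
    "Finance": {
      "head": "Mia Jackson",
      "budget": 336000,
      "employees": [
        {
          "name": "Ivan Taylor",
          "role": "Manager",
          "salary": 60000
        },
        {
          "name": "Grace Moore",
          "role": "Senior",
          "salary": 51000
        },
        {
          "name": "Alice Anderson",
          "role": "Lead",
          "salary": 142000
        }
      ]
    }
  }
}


Path: departments.Support.employees[1].name

Navigate:
  -> departments
  -> Support
  -> employees[1].name = 'Mia Taylor'

Mia Taylor


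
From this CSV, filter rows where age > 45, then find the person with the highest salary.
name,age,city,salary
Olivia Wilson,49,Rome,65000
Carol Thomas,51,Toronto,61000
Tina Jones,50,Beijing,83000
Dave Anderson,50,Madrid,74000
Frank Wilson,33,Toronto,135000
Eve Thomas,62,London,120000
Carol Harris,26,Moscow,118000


Filter: age > 45
Sort by: salary (descending)

Filtered records (5):
  Eve Thomas, age 62, salary $120000
  Tina Jones, age 50, salary $83000
  Dave Anderson, age 50, salary $74000
  Olivia Wilson, age 49, salary $65000
  Carol Thomas, age 51, salary $61000

Highest salary: Eve Thomas ($120000)

Eve Thomas


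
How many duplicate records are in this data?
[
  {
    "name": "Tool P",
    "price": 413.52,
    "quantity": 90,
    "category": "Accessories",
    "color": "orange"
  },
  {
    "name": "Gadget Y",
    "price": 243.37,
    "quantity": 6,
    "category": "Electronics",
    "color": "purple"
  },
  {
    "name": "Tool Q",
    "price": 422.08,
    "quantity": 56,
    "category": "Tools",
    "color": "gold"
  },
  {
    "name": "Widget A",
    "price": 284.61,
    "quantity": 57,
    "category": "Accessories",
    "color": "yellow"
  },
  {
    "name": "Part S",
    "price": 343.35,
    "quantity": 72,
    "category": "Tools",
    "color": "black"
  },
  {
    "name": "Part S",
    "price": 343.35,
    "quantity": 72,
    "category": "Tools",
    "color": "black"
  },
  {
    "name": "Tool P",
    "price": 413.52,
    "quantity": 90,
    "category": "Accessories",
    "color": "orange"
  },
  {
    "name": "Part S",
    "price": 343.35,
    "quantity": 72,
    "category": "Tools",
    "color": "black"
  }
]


Checking 8 records for duplicates:

  Row 1: Tool P ($413.52, qty 90)
  Row 2: Gadget Y ($243.37, qty 6)
  Row 3: Tool Q ($422.08, qty 56)
  Row 4: Widget A ($284.61, qty 57)
  Row 5: Part S ($343.35, qty 72)
  Row 6: Part S ($343.35, qty 72) <-- DUPLICATE
  Row 7: Tool P ($413.52, qty 90) <-- DUPLICATE
  Row 8: Part S ($343.35, qty 72) <-- DUPLICATE

Duplicates found: 3
Unique records: 5

3 duplicates, 5 unique


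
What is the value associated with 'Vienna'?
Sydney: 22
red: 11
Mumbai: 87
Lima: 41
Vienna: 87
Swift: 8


Looking up key 'Vienna'
Value: 87

87


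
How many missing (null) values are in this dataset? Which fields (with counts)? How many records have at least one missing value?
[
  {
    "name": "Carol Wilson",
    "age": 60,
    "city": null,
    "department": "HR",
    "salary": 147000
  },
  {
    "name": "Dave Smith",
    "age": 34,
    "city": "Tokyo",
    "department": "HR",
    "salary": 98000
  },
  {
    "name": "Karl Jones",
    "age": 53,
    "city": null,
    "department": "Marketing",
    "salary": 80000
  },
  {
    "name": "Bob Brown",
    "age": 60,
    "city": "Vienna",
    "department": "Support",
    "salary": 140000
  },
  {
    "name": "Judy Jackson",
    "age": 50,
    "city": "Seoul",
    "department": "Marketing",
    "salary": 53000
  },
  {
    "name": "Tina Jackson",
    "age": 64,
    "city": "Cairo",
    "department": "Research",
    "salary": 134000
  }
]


Checking for missing (null) values in 6 records:

  Carol Wilson: city
  Dave Smith: complete
  Karl Jones: city
  Bob Brown: complete
  Judy Jackson: complete
  Tina Jackson: complete

Per field:
  name: 0 missing
  age: 0 missing
  city: 2 missing
  department: 0 missing
  salary: 0 missing

Total missing values: 2
Records with any missing: 2

2 missing values (city: 2); 2 incomplete records


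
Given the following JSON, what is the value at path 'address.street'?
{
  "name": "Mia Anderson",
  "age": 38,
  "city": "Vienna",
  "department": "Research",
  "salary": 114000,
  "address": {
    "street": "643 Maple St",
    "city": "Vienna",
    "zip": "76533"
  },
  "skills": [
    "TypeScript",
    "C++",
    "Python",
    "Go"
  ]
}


Query: address.street
Path: address -> street
Value: 643 Maple St

643 Maple St


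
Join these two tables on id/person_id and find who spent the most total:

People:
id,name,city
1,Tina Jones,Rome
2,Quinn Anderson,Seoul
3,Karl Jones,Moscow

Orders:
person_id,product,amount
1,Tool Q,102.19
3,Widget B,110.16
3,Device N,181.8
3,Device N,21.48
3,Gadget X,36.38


Join on: people.id = orders.person_id

Joined rows:
  Tina Jones (Rome) bought Tool Q for $102.19
  Karl Jones (Moscow) bought Widget B for $110.16
  Karl Jones (Moscow) bought Device N for $181.8
  Karl Jones (Moscow) bought Device N for $21.48
  Karl Jones (Moscow) bought Gadget X for $36.38

Total per person:
  Karl Jones: $349.82
  Tina Jones: $102.19

Top spender: Karl Jones ($349.82)

Karl Jones ($349.82)


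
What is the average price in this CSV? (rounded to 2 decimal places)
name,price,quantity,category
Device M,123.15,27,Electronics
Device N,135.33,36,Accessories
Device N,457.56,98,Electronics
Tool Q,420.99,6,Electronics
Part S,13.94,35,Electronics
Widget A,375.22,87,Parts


Computing average price:
Values: [123.15, 135.33, 457.56, 420.99, 13.94, 375.22]
Sum = 1526.19
Count = 6
Average = 1526.19/6 = 254.365 exactly -> 254.37 (rounded half-up to 2 decimal places)

254.37


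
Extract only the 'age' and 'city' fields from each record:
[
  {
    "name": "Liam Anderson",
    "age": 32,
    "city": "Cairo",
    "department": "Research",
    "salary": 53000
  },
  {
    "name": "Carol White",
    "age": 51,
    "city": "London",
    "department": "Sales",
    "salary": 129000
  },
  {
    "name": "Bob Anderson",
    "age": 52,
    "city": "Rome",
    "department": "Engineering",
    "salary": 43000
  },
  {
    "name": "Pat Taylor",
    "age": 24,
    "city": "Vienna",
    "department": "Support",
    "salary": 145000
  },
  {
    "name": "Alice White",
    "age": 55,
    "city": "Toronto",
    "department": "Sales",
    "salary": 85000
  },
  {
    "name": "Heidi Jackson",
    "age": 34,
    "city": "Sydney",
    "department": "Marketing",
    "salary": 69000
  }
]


Original: 6 records with fields: name, age, city, department, salary
Keep: ['age', 'city']
Drop: ['name', 'department', 'salary']
Result: 6 records, 2 fields each

[
  {
    "age": 32,
    "city": "Cairo"
  },
  {
    "age": 51,
    "city": "London"
  },
  {
    "age": 52,
    "city": "Rome"
  },
  {
    "age": 24,
    "city": "Vienna"
  },
  {
    "age": 55,
    "city": "Toronto"
  },
  {
    "age": 34,
    "city": "Sydney"
  }
]


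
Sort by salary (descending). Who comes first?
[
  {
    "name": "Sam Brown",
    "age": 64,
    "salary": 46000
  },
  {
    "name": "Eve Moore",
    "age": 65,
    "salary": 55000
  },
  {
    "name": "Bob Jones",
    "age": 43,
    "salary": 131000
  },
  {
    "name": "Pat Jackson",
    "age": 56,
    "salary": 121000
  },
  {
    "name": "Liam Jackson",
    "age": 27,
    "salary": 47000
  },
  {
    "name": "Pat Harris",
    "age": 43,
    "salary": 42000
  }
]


Sort by: salary (descending)

Sorted order:
  1. Bob Jones (salary = 131000)
  2. Pat Jackson (salary = 121000)
  3. Eve Moore (salary = 55000)
  4. Liam Jackson (salary = 47000)
  5. Sam Brown (salary = 46000)
  6. Pat Harris (salary = 42000)

First: Bob Jones

Bob Jones


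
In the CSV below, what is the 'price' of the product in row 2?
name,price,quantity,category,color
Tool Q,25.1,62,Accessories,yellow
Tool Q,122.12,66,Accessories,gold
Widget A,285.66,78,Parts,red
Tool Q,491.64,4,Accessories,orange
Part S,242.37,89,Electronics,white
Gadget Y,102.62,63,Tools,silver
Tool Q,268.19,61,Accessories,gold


Query: Row 2 ('Tool Q'), column 'price'
Value: 122.12

122.12


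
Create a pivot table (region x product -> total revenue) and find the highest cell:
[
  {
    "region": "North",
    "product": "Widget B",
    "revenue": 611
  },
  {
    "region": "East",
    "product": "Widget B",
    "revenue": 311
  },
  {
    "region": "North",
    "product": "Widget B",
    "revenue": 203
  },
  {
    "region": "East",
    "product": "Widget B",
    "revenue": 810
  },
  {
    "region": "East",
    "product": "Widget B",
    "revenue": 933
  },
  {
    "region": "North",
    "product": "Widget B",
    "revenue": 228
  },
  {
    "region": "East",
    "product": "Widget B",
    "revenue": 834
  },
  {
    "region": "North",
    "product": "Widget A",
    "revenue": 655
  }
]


Pivot: region (rows) x product (columns) -> total revenue

     Widget A      Widget B    
East             0          2888  
North          655          1042  

Highest: East / Widget B = $2888

East / Widget B = $2888


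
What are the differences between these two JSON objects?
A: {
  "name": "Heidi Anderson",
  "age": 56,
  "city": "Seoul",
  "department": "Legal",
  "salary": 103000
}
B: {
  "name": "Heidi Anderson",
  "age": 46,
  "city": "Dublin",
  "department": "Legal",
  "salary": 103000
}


Comparing each field (in key order):
  name: same
  age: DIFFERENT
  city: DIFFERENT
  department: same
  salary: same
Differences:
  age: 56 -> 46
  city: Seoul -> Dublin

2 field(s) changed

2 changes: age, city


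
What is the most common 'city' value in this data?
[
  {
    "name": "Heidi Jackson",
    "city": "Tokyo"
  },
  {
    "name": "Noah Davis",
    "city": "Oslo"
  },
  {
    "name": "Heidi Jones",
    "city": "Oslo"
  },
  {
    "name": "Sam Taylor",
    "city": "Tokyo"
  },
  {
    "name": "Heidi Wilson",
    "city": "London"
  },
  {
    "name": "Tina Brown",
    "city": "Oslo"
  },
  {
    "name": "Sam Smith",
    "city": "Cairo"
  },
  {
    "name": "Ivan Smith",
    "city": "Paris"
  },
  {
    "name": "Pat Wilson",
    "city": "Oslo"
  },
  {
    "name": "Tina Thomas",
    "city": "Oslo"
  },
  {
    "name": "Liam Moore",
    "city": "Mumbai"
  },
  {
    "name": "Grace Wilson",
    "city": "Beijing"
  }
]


Counting 'city' values across 12 records:

  Oslo: 5 #####
  Tokyo: 2 ##
  London: 1 #
  Cairo: 1 #
  Paris: 1 #
  Mumbai: 1 #
  Beijing: 1 #

Most common: Oslo (5 times)

Oslo (5 times)


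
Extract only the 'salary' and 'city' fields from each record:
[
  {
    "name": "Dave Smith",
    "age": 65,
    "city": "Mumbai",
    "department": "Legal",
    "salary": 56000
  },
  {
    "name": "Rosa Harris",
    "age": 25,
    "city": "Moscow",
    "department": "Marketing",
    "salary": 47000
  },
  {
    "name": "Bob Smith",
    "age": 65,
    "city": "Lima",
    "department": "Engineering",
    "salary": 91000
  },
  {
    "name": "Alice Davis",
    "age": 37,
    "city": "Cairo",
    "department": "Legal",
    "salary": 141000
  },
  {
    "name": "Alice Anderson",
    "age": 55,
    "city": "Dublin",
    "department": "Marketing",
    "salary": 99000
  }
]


Original: 5 records with fields: name, age, city, department, salary
Keep: ['salary', 'city']
Drop: ['name', 'age', 'department']
Result: 5 records, 2 fields each

[
  {
    "salary": 56000,
    "city": "Mumbai"
  },
  {
    "salary": 47000,
    "city": "Moscow"
  },
  {
    "salary": 91000,
    "city": "Lima"
  },
  {
    "salary": 141000,
    "city": "Cairo"
  },
  {
    "salary": 99000,
    "city": "Dublin"
  }
]


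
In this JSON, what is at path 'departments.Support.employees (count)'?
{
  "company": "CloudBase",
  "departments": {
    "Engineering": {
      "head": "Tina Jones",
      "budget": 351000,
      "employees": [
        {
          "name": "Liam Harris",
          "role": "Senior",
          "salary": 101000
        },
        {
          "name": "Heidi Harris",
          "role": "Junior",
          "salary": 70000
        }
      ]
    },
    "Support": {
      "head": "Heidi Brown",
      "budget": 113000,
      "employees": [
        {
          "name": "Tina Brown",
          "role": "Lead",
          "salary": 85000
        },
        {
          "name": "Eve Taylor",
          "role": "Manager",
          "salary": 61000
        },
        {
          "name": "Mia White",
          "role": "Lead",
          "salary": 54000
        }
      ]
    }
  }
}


Path: departments.Support.employees (count)

Navigate:
  -> departments
  -> Support
  -> employees (array, length 3)

3


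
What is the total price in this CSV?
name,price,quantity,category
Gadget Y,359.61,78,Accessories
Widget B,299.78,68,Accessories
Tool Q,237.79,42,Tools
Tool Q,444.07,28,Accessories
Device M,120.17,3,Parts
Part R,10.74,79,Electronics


Computing total price:
Values: [359.61, 299.78, 237.79, 444.07, 120.17, 10.74]
Sum = 1472.16

1472.16


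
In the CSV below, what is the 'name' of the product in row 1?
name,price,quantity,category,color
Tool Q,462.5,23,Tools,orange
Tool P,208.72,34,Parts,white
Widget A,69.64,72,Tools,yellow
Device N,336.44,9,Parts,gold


Query: Row 1 ('Tool Q'), column 'name'
Value: Tool Q

Tool Q


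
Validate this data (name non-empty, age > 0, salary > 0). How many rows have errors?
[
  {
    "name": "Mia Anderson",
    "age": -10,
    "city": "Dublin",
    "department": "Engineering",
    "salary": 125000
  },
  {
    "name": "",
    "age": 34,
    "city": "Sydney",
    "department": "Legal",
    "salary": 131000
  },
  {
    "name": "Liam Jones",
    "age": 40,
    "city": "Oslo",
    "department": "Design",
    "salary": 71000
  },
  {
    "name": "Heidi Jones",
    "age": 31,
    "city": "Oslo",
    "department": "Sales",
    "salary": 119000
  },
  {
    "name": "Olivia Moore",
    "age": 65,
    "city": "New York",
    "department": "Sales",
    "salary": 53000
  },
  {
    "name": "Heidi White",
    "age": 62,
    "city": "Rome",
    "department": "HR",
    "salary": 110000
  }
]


Validating 6 records:
Rules: name non-empty, age > 0, salary > 0

  Row 1 (Mia Anderson): negative age: -10
  Row 2 (???): empty name
  Row 3 (Liam Jones): OK
  Row 4 (Heidi Jones): OK
  Row 5 (Olivia Moore): OK
  Row 6 (Heidi White): OK

Total errors: 2

2 errors


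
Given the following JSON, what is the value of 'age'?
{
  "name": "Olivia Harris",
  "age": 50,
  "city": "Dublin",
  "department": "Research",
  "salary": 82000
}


Looking up field 'age'
Value: 50

50


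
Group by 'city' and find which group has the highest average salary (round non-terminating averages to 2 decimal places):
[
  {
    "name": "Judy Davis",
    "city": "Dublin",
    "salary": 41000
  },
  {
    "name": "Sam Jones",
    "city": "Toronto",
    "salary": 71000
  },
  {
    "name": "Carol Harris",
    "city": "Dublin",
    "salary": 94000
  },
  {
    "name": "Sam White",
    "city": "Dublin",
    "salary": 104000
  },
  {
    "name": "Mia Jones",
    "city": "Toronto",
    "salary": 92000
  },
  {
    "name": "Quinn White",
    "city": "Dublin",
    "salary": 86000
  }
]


Group by: city

Groups:
  Dublin: 4 people, avg salary = 325000/4 = $81250
  Toronto: 2 people, avg salary = 163000/2 = $81500

Highest average salary: Toronto ($81500)

Toronto ($81500)


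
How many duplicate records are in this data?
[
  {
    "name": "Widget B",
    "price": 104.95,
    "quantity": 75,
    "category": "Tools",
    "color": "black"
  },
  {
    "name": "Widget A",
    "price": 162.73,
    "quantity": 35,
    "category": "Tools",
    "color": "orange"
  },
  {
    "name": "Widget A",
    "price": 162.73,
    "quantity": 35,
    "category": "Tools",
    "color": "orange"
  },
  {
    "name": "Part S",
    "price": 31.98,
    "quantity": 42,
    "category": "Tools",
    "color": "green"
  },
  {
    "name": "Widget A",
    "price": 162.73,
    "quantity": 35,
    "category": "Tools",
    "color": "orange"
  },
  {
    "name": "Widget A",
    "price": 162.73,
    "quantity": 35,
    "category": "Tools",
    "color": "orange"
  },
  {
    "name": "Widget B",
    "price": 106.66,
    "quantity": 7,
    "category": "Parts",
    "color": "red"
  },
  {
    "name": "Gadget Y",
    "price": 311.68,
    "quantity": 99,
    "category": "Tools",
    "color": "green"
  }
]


Checking 8 records for duplicates:

  Row 1: Widget B ($104.95, qty 75)
  Row 2: Widget A ($162.73, qty 35)
  Row 3: Widget A ($162.73, qty 35) <-- DUPLICATE
  Row 4: Part S ($31.98, qty 42)
  Row 5: Widget A ($162.73, qty 35) <-- DUPLICATE
  Row 6: Widget A ($162.73, qty 35) <-- DUPLICATE
  Row 7: Widget B ($106.66, qty 7)
  Row 8: Gadget Y ($311.68, qty 99)

Duplicates found: 3
Unique records: 5

3 duplicates, 5 unique


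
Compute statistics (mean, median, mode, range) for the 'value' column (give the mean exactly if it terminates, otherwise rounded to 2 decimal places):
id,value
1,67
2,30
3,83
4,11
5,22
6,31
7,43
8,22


Data: [67, 30, 83, 11, 22, 31, 43, 22]
Count: 8
Sum: 309
Mean: 309/8 = 38.625
Sorted: [11, 22, 22, 30, 31, 43, 67, 83]
Median: 30.5
Mode: 22 (2 times)
Range: 83 - 11 = 72
Min: 11, Max: 83

mean=38.625, median=30.5, mode=22, range=72


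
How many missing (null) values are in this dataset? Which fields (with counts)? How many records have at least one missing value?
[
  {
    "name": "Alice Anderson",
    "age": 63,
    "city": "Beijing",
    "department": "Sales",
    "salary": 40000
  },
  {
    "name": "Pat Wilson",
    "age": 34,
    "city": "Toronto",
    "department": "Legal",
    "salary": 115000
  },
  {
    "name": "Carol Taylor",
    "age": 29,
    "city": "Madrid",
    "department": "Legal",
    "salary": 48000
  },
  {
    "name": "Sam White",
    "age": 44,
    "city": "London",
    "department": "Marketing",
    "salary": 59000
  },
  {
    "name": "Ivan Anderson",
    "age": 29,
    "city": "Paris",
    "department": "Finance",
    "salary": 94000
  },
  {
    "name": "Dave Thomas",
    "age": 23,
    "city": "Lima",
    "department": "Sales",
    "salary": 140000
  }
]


Checking for missing (null) values in 6 records:

  Alice Anderson: complete
  Pat Wilson: complete
  Carol Taylor: complete
  Sam White: complete
  Ivan Anderson: complete
  Dave Thomas: complete

Per field:
  name: 0 missing
  age: 0 missing
  city: 0 missing
  department: 0 missing
  salary: 0 missing

Total missing values: 0
Records with any missing: 0

0 missing values (none); 0 incomplete records


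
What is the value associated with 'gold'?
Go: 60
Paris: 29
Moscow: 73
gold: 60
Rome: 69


Looking up key 'gold'
Value: 60

60


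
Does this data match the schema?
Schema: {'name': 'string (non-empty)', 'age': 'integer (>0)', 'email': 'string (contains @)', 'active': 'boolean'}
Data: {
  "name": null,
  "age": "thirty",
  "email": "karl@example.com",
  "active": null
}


Validating each field against schema:
  name: FAIL (null is not a string)
  age: FAIL ("thirty" is not an integer)
  email: OK (string with @)
  active: FAIL (null is not a boolean)

Result: INVALID (3 errors: name, age, active)

INVALID (3 errors: name, age, active)


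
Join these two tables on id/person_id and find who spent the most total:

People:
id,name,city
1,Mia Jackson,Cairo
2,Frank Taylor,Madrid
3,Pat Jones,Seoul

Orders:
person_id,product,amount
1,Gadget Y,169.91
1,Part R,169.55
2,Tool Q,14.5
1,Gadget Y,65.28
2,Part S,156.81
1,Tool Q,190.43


Join on: people.id = orders.person_id

Joined rows:
  Mia Jackson (Cairo) bought Gadget Y for $169.91
  Mia Jackson (Cairo) bought Part R for $169.55
  Frank Taylor (Madrid) bought Tool Q for $14.5
  Mia Jackson (Cairo) bought Gadget Y for $65.28
  Frank Taylor (Madrid) bought Part S for $156.81
  Mia Jackson (Cairo) bought Tool Q for $190.43

Total per person:
  Mia Jackson: $595.17
  Frank Taylor: $171.31

Top spender: Mia Jackson ($595.17)

Mia Jackson ($595.17)


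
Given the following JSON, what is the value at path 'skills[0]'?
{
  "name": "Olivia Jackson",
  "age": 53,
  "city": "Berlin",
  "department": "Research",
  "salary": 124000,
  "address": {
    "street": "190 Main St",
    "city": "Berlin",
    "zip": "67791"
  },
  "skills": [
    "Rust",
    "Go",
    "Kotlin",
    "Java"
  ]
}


Query: skills[0]
Path: skills -> first element
Value: Rust

Rust


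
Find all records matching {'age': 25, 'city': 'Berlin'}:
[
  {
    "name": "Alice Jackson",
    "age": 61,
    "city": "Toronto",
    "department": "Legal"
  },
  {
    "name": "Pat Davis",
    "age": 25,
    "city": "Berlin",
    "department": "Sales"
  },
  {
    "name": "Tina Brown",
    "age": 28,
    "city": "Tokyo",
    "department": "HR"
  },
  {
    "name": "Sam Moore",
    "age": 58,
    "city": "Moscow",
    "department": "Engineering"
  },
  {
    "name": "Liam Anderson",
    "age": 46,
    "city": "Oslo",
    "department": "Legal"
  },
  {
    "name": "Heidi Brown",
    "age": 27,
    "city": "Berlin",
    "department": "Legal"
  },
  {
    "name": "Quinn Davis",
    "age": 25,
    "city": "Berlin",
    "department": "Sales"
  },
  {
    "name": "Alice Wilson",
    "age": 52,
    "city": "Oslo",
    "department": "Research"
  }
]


Search criteria: {'age': 25, 'city': 'Berlin'}

Checking 8 records:
  Alice Jackson: {age: 61, city: Toronto}
  Pat Davis: {age: 25, city: Berlin} <-- MATCH
  Tina Brown: {age: 28, city: Tokyo}
  Sam Moore: {age: 58, city: Moscow}
  Liam Anderson: {age: 46, city: Oslo}
  Heidi Brown: {age: 27, city: Berlin}
  Quinn Davis: {age: 25, city: Berlin} <-- MATCH
  Alice Wilson: {age: 52, city: Oslo}

Matches: ["Pat Davis", "Quinn Davis"]

["Pat Davis", "Quinn Davis"]


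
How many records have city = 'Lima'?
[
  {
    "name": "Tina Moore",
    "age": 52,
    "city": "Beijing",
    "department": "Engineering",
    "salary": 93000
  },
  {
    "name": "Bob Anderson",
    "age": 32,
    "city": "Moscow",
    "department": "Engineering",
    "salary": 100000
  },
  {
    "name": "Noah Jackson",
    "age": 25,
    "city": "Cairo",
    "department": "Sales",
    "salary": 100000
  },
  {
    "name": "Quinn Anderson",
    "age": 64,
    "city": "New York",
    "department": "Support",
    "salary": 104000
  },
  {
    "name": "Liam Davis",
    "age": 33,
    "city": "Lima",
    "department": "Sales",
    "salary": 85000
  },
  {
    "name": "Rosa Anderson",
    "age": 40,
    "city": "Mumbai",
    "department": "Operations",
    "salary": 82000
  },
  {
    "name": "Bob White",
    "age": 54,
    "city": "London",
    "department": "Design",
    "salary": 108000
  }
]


Data: 7 records
Condition: city = 'Lima'

Checking each record:
  Tina Moore: Beijing
  Bob Anderson: Moscow
  Noah Jackson: Cairo
  Quinn Anderson: New York
  Liam Davis: Lima MATCH
  Rosa Anderson: Mumbai
  Bob White: London

Count: 1

1


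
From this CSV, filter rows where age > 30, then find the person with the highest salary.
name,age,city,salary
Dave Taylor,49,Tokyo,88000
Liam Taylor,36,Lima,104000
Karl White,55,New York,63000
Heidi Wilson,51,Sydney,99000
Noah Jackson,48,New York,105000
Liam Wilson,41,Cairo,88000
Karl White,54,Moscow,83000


Filter: age > 30
Sort by: salary (descending)

Filtered records (7):
  Noah Jackson, age 48, salary $105000
  Liam Taylor, age 36, salary $104000
  Heidi Wilson, age 51, salary $99000
  Dave Taylor, age 49, salary $88000
  Liam Wilson, age 41, salary $88000
  Karl White, age 54, salary $83000
  Karl White, age 55, salary $63000

Highest salary: Noah Jackson ($105000)

Noah Jackson


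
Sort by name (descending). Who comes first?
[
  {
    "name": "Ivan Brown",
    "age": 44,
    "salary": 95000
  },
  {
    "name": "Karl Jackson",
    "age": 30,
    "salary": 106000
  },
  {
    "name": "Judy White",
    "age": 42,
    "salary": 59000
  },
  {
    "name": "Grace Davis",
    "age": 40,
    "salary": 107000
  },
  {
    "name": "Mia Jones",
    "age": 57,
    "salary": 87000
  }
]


Sort by: name (descending)

Sorted order:
  1. Mia Jones (name = Mia Jones)
  2. Karl Jackson (name = Karl Jackson)
  3. Judy White (name = Judy White)
  4. Ivan Brown (name = Ivan Brown)
  5. Grace Davis (name = Grace Davis)

First: Mia Jones

Mia Jones


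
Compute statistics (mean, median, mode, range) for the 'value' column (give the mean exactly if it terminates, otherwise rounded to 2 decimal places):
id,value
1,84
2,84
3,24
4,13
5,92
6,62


Data: [84, 84, 24, 13, 92, 62]
Count: 6
Sum: 359
Mean: 359/6 ≈ 59.83 (rounded to 2 decimal places)
Sorted: [13, 24, 62, 84, 84, 92]
Median: 73.0
Mode: 84 (2 times)
Range: 92 - 13 = 79
Min: 13, Max: 92

mean≈59.83, median=73.0, mode=84, range=79


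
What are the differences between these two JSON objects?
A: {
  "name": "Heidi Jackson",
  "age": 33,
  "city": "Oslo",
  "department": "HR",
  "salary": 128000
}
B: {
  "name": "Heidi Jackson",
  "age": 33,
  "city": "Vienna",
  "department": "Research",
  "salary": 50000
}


Comparing each field (in key order):
  name: same
  age: same
  city: DIFFERENT
  department: DIFFERENT
  salary: DIFFERENT
Differences:
  city: Oslo -> Vienna
  department: HR -> Research
  salary: 128000 -> 50000

3 field(s) changed

3 changes: city, department, salary


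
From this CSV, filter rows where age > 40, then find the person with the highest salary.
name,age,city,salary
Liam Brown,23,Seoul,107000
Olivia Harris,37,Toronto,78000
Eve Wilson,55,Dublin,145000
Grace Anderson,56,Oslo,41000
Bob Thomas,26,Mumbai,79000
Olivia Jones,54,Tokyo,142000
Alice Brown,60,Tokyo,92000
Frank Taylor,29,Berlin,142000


Filter: age > 40
Sort by: salary (descending)

Filtered records (4):
  Eve Wilson, age 55, salary $145000
  Olivia Jones, age 54, salary $142000
  Alice Brown, age 60, salary $92000
  Grace Anderson, age 56, salary $41000

Highest salary: Eve Wilson ($145000)

Eve Wilson


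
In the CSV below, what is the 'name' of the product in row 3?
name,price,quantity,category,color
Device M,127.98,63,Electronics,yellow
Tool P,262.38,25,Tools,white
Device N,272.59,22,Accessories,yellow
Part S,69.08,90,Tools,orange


Query: Row 3 ('Device N'), column 'name'
Value: Device N

Device N


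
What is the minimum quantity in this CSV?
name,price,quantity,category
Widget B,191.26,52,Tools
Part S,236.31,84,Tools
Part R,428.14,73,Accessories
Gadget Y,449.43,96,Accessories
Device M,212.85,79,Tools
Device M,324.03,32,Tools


Computing minimum quantity:
Values: [52, 84, 73, 96, 79, 32]
Min = 32

32


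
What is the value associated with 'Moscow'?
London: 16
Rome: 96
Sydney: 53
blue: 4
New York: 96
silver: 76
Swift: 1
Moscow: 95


Looking up key 'Moscow'
Value: 95

95


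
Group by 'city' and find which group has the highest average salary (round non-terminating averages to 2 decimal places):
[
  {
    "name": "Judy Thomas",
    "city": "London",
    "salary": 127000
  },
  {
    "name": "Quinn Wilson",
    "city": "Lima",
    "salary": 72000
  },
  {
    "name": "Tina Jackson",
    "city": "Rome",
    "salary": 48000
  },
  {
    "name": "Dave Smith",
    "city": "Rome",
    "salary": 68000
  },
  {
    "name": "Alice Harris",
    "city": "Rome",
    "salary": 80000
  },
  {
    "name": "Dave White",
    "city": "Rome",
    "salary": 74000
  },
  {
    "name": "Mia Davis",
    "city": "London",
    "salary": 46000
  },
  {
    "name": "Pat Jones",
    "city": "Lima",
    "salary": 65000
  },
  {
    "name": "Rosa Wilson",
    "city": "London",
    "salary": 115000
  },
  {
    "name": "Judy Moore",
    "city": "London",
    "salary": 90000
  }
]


Group by: city

Groups:
  Lima: 2 people, avg salary = 137000/2 = $68500
  London: 4 people, avg salary = 378000/4 = $94500
  Rome: 4 people, avg salary = 270000/4 = $67500

Highest average salary: London ($94500)

London ($94500)
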